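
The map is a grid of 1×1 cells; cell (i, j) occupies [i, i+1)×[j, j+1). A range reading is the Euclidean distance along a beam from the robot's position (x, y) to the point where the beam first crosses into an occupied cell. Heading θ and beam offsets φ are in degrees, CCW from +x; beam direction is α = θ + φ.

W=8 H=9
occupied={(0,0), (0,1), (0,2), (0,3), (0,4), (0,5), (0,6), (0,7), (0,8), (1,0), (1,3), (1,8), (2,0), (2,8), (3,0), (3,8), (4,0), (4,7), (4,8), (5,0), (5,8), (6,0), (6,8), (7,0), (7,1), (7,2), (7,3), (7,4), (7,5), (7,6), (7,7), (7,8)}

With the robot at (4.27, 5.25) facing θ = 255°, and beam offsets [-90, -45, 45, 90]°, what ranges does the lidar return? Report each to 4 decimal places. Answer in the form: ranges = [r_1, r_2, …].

ranges = [3.3854, 2.6212, 4.9075, 2.8263]

beam 1: φ=-90°, α=165°
  d=(-0.9659,0.2588)  start (4,5)  tX=0.2795 tY=2.8978  stride 1/|dx|=1.0353 1/|dy|=3.8637
    cross x-line → (3,5), t=0.2795
    cross x-line → (2,5), t=1.3148
    cross x-line → (1,5), t=2.3501
    cross y-line → (1,6), t=2.8978
    cross x-line → (0,6), t=3.3854 (wall)
  → r_1 = 3.3854
beam 2: φ=-45°, α=210°
  d=(-0.8660,-0.5000)  start (4,5)  tX=0.3118 tY=0.5000  stride 1/|dx|=1.1547 1/|dy|=2.0000
    cross x-line → (3,5), t=0.3118
    cross y-line → (3,4), t=0.5000
    cross x-line → (2,4), t=1.4665
    cross y-line → (2,3), t=2.5000
    cross x-line → (1,3), t=2.6212 (wall)
  → r_2 = 2.6212
beam 3: φ=45°, α=300°
  d=(0.5000,-0.8660)  start (4,5)  tX=1.4600 tY=0.2887  stride 1/|dx|=2.0000 1/|dy|=1.1547
    cross y-line → (4,4), t=0.2887
    cross y-line → (4,3), t=1.4434
    cross x-line → (5,3), t=1.4600
    cross y-line → (5,2), t=2.5981
    cross x-line → (6,2), t=3.4600
    cross y-line → (6,1), t=3.7528
    cross y-line → (6,0), t=4.9075 (wall)
  → r_3 = 4.9075
beam 4: φ=90°, α=345°
  d=(0.9659,-0.2588)  start (4,5)  tX=0.7558 tY=0.9659  stride 1/|dx|=1.0353 1/|dy|=3.8637
    cross x-line → (5,5), t=0.7558
    cross y-line → (5,4), t=0.9659
    cross x-line → (6,4), t=1.7910
    cross x-line → (7,4), t=2.8263 (wall)
  → r_4 = 2.8263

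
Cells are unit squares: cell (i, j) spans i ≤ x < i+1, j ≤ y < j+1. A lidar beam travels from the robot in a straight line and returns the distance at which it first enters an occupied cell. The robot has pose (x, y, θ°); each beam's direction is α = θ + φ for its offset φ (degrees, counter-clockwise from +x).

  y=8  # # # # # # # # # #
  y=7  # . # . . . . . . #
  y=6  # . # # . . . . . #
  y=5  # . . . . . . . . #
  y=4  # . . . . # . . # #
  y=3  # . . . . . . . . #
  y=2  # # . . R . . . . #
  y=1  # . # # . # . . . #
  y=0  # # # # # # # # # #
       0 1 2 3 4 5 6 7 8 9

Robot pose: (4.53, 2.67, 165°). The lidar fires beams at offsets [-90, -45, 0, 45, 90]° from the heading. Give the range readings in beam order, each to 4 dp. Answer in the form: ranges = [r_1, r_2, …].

beam 1: φ=-90°, α=75°
  d=(0.2588,0.9659)  start (4,2)  tX=1.8159 tY=0.3416  stride 1/|dx|=3.8637 1/|dy|=1.0353
    cross y-line → (4,3), t=0.3416
    cross y-line → (4,4), t=1.3769
    cross x-line → (5,4), t=1.8159 (wall)
  → r_1 = 1.8159
beam 2: φ=-45°, α=120°
  d=(-0.5000,0.8660)  start (4,2)  tX=1.0600 tY=0.3811  stride 1/|dx|=2.0000 1/|dy|=1.1547
    cross y-line → (4,3), t=0.3811
    cross x-line → (3,3), t=1.0600
    cross y-line → (3,4), t=1.5358
    cross y-line → (3,5), t=2.6905
    cross x-line → (2,5), t=3.0600
    cross y-line → (2,6), t=3.8452 (wall)
  → r_2 = 3.8452
beam 3: φ=0°, α=165°
  d=(-0.9659,0.2588)  start (4,2)  tX=0.5487 tY=1.2750  stride 1/|dx|=1.0353 1/|dy|=3.8637
    cross x-line → (3,2), t=0.5487
    cross y-line → (3,3), t=1.2750
    cross x-line → (2,3), t=1.5840
    cross x-line → (1,3), t=2.6192
    cross x-line → (0,3), t=3.6545 (wall)
  → r_3 = 3.6545
beam 4: φ=45°, α=210°
  d=(-0.8660,-0.5000)  start (4,2)  tX=0.6120 tY=1.3400  stride 1/|dx|=1.1547 1/|dy|=2.0000
    cross x-line → (3,2), t=0.6120
    cross y-line → (3,1), t=1.3400 (wall)
  → r_4 = 1.3400
beam 5: φ=90°, α=255°
  d=(-0.2588,-0.9659)  start (4,2)  tX=2.0478 tY=0.6936  stride 1/|dx|=3.8637 1/|dy|=1.0353
    cross y-line → (4,1), t=0.6936
    cross y-line → (4,0), t=1.7289 (wall)
  → r_5 = 1.7289

ranges = [1.8159, 3.8452, 3.6545, 1.3400, 1.7289]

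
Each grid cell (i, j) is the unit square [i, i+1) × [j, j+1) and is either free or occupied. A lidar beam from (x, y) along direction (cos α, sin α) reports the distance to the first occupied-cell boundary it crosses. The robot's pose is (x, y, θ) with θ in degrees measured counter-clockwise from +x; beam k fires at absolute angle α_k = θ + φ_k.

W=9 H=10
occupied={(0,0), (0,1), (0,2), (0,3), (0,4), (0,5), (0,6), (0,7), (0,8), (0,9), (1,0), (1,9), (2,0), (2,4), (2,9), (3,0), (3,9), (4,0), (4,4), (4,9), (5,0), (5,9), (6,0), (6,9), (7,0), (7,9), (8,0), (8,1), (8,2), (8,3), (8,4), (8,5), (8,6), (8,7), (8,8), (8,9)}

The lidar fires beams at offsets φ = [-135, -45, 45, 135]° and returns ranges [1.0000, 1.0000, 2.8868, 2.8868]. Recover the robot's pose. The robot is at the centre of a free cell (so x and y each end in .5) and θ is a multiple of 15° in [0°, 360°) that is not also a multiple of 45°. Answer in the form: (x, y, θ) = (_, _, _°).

(x, y, θ) = (3.5, 3.5, 165°)

Candidates: 54 free-cell centres × 16 headings = 864 poses. Raycast each; keep the one whose scan matches to 4 dp.
  (3.5, 3.5, 60°): beam 1 = 2.5882 ≠ 1.0000 ✗
  (3.5, 1.5, 30°): beam 1 = 0.5176 ≠ 1.0000 ✗
  (3.5, 7.5, 255°): beam 1 = 1.7321 ≠ 1.0000 ✗
  (6.5, 2.5, 330°): beam 1 = 5.6940 ≠ 1.0000 ✗
  (3.5, 3.5, 345°): beam 1 = 2.8868 ≠ 1.0000 ✗
  …
  (3.5, 3.5, 165°): r_1=1.0000, r_2=1.0000, r_3=2.8868, r_4=2.8868 — all match ✓
Only this pose fits every beam.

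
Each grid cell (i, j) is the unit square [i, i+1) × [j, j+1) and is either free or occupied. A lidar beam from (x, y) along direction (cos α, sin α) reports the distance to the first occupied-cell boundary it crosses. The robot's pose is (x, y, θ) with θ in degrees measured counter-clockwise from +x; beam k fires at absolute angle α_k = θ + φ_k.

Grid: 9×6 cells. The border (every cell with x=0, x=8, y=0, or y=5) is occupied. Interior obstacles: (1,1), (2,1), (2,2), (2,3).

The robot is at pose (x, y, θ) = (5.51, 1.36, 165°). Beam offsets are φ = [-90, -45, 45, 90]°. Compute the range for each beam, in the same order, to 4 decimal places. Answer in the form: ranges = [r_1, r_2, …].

beam 1: φ=-90°, α=75°
  direction (0.2588, 0.9659); cell (5,1); t to first gridline: x 1.8932, y 0.6626 (then +3.8637 / +1.0353)
    (5,2) via y @ 0.6626
    (5,3) via y @ 1.6979
    (6,3) via x @ 1.8932
    (6,4) via y @ 2.7331
    (6,5) via y @ 3.7684  # hit
  → r_1 = 3.7684
beam 2: φ=-45°, α=120°
  direction (-0.5000, 0.8660); cell (5,1); t to first gridline: x 1.0200, y 0.7390 (then +2.0000 / +1.1547)
    (5,2) via y @ 0.7390
    (4,2) via x @ 1.0200
    (4,3) via y @ 1.8937
    (3,3) via x @ 3.0200
    (3,4) via y @ 3.0484
    (3,5) via y @ 4.2031  # hit
  → r_2 = 4.2031
beam 3: φ=45°, α=210°
  direction (-0.8660, -0.5000); cell (5,1); t to first gridline: x 0.5889, y 0.7200 (then +1.1547 / +2.0000)
    (4,1) via x @ 0.5889
    (4,0) via y @ 0.7200  # hit
  → r_3 = 0.7200
beam 4: φ=90°, α=255°
  direction (-0.2588, -0.9659); cell (5,1); t to first gridline: x 1.9705, y 0.3727 (then +3.8637 / +1.0353)
    (5,0) via y @ 0.3727  # hit
  → r_4 = 0.3727

ranges = [3.7684, 4.2031, 0.7200, 0.3727]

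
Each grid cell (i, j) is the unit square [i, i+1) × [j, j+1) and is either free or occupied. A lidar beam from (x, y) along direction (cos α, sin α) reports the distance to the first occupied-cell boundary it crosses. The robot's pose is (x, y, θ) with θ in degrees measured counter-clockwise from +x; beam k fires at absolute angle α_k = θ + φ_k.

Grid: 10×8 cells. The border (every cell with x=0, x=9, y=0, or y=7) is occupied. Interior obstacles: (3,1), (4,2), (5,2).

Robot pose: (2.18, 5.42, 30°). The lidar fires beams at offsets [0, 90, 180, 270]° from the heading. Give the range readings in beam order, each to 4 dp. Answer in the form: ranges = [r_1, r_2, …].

ranges = [3.1600, 1.8244, 1.3625, 3.6400]

beam 1: φ=0°, α=30°
  d=(0.8660,0.5000)  start (2,5)  tX=0.9469 tY=1.1600  stride 1/|dx|=1.1547 1/|dy|=2.0000
    cross x-line → (3,5), t=0.9469
    cross y-line → (3,6), t=1.1600
    cross x-line → (4,6), t=2.1016
    cross y-line → (4,7), t=3.1600 (wall)
  → r_1 = 3.1600
beam 2: φ=90°, α=120°
  d=(-0.5000,0.8660)  start (2,5)  tX=0.3600 tY=0.6697  stride 1/|dx|=2.0000 1/|dy|=1.1547
    cross x-line → (1,5), t=0.3600
    cross y-line → (1,6), t=0.6697
    cross y-line → (1,7), t=1.8244 (wall)
  → r_2 = 1.8244
beam 3: φ=180°, α=210°
  d=(-0.8660,-0.5000)  start (2,5)  tX=0.2078 tY=0.8400  stride 1/|dx|=1.1547 1/|dy|=2.0000
    cross x-line → (1,5), t=0.2078
    cross y-line → (1,4), t=0.8400
    cross x-line → (0,4), t=1.3625 (wall)
  → r_3 = 1.3625
beam 4: φ=270°, α=300°
  d=(0.5000,-0.8660)  start (2,5)  tX=1.6400 tY=0.4850  stride 1/|dx|=2.0000 1/|dy|=1.1547
    cross y-line → (2,4), t=0.4850
    cross y-line → (2,3), t=1.6397
    cross x-line → (3,3), t=1.6400
    cross y-line → (3,2), t=2.7944
    cross x-line → (4,2), t=3.6400 (wall)
  → r_4 = 3.6400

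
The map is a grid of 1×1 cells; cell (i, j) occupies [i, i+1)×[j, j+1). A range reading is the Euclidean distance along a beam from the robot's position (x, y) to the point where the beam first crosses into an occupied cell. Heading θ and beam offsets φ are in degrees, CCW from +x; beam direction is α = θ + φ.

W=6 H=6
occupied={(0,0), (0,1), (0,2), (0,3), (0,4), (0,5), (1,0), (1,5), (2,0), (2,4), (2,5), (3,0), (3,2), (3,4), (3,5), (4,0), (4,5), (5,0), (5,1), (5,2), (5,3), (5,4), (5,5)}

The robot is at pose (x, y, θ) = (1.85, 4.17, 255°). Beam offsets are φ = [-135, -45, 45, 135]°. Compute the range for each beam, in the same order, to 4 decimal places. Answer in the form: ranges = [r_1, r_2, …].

ranges = [0.9584, 0.9815, 2.3000, 0.1732]

beam 1: φ=-135°, α=120°
  cosα=-0.5000 sinα=0.8660 | (1,4) | tMaxX 1.7000 tMaxY 0.9584 | tΔX 2.0000 tΔY 1.1547
    t=0.9584 [y] (1,5) — stop
  → r_1 = 0.9584
beam 2: φ=-45°, α=210°
  cosα=-0.8660 sinα=-0.5000 | (1,4) | tMaxX 0.9815 tMaxY 0.3400 | tΔX 1.1547 tΔY 2.0000
    t=0.3400 [y] (1,3)
    t=0.9815 [x] (0,3) — stop
  → r_2 = 0.9815
beam 3: φ=45°, α=300°
  cosα=0.5000 sinα=-0.8660 | (1,4) | tMaxX 0.3000 tMaxY 0.1963 | tΔX 2.0000 tΔY 1.1547
    t=0.1963 [y] (1,3)
    t=0.3000 [x] (2,3)
    t=1.3510 [y] (2,2)
    t=2.3000 [x] (3,2) — stop
  → r_3 = 2.3000
beam 4: φ=135°, α=30°
  cosα=0.8660 sinα=0.5000 | (1,4) | tMaxX 0.1732 tMaxY 1.6600 | tΔX 1.1547 tΔY 2.0000
    t=0.1732 [x] (2,4) — stop
  → r_4 = 0.1732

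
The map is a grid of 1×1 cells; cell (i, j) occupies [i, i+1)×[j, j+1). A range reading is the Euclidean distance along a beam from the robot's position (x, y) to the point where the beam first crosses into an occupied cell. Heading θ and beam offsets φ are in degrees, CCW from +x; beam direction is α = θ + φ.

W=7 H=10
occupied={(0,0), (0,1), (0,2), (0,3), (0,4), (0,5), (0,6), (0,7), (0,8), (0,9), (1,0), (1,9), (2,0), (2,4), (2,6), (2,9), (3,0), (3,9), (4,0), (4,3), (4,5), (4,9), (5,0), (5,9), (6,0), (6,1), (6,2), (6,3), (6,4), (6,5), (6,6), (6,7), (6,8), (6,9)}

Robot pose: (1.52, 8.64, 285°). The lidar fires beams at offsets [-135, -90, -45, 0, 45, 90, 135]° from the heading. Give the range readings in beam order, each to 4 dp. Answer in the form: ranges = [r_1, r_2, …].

ranges = [0.6004, 0.5383, 1.0400, 1.8546, 5.1731, 1.3909, 0.4157]

beam 1: φ=-135°, α=150°
  cosα=-0.8660 sinα=0.5000 | (1,8) | tMaxX 0.6004 tMaxY 0.7200 | tΔX 1.1547 tΔY 2.0000
    t=0.6004 [x] (0,8) — stop
  → r_1 = 0.6004
beam 2: φ=-90°, α=195°
  cosα=-0.9659 sinα=-0.2588 | (1,8) | tMaxX 0.5383 tMaxY 2.4728 | tΔX 1.0353 tΔY 3.8637
    t=0.5383 [x] (0,8) — stop
  → r_2 = 0.5383
beam 3: φ=-45°, α=240°
  cosα=-0.5000 sinα=-0.8660 | (1,8) | tMaxX 1.0400 tMaxY 0.7390 | tΔX 2.0000 tΔY 1.1547
    t=0.7390 [y] (1,7)
    t=1.0400 [x] (0,7) — stop
  → r_3 = 1.0400
beam 4: φ=0°, α=285°
  cosα=0.2588 sinα=-0.9659 | (1,8) | tMaxX 1.8546 tMaxY 0.6626 | tΔX 3.8637 tΔY 1.0353
    t=0.6626 [y] (1,7)
    t=1.6979 [y] (1,6)
    t=1.8546 [x] (2,6) — stop
  → r_4 = 1.8546
beam 5: φ=45°, α=330°
  cosα=0.8660 sinα=-0.5000 | (1,8) | tMaxX 0.5543 tMaxY 1.2800 | tΔX 1.1547 tΔY 2.0000
    t=0.5543 [x] (2,8)
    t=1.2800 [y] (2,7)
    t=1.7090 [x] (3,7)
    t=2.8637 [x] (4,7)
    t=3.2800 [y] (4,6)
    t=4.0184 [x] (5,6)
    t=5.1731 [x] (6,6) — stop
  → r_5 = 5.1731
beam 6: φ=90°, α=15°
  cosα=0.9659 sinα=0.2588 | (1,8) | tMaxX 0.4969 tMaxY 1.3909 | tΔX 1.0353 tΔY 3.8637
    t=0.4969 [x] (2,8)
    t=1.3909 [y] (2,9) — stop
  → r_6 = 1.3909
beam 7: φ=135°, α=60°
  cosα=0.5000 sinα=0.8660 | (1,8) | tMaxX 0.9600 tMaxY 0.4157 | tΔX 2.0000 tΔY 1.1547
    t=0.4157 [y] (1,9) — stop
  → r_7 = 0.4157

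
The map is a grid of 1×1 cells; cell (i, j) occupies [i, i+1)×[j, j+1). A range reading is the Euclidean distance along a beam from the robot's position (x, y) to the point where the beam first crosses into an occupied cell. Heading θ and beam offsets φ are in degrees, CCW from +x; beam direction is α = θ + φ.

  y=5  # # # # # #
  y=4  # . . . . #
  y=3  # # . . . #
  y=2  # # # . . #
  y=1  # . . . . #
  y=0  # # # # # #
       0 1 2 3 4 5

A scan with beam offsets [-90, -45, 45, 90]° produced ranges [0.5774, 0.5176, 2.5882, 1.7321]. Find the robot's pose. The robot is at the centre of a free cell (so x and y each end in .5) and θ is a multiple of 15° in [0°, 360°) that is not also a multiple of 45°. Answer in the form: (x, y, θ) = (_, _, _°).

(x, y, θ) = (2.5, 3.5, 330°)

Candidates: 13 free-cell centres × 16 headings = 208 poses. Raycast each; keep the one whose scan matches to 4 dp.
  (1.5, 1.5, 150°): beam 3 = 0.5176 ≠ 2.5882 ✗
  (2.5, 1.5, 150°): beam 3 = 1.5529 ≠ 2.5882 ✗
  (1.5, 4.5, 30°): beam 2 = 3.6235 ≠ 0.5176 ✗
  …
  (2.5, 3.5, 330°): r_1=0.5774, r_2=0.5176, r_3=2.5882, r_4=1.7321 — all match ✓
No second candidate reproduces the full scan.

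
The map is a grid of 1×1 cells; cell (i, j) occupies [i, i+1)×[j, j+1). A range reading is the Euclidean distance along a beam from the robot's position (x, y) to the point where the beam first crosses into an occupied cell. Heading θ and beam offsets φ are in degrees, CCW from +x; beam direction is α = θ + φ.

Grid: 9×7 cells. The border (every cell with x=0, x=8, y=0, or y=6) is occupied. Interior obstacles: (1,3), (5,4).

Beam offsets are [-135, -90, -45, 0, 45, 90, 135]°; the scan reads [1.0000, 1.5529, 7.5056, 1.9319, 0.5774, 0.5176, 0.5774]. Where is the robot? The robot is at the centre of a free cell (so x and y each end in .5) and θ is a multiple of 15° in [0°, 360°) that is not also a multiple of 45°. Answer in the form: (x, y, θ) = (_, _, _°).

Enumerate (i+0.5, j+0.5, θ) over the 33 free cells and 16 admissible headings. For each, cast all 7 beams and compare to the given ranges.
  (6.5, 3.5, 255°): beam 2 = 5.6940 ≠ 1.5529 ✗
  (6.5, 4.5, 150°): beam 1 = 1.5529 ≠ 1.0000 ✗
  (4.5, 3.5, 345°): beam 1 = 4.0415 ≠ 1.0000 ✗
  (6.5, 2.5, 285°): beam 1 = 6.3509 ≠ 1.0000 ✗
  …
  (1.5, 5.5, 15°): r_1=1.0000, r_2=1.5529, r_3=7.5056, r_4=1.9319, r_5=0.5774, r_6=0.5176, r_7=0.5774 — all match ✓
Unique over the lattice → pose = (1.5, 5.5, 15°).

(x, y, θ) = (1.5, 5.5, 15°)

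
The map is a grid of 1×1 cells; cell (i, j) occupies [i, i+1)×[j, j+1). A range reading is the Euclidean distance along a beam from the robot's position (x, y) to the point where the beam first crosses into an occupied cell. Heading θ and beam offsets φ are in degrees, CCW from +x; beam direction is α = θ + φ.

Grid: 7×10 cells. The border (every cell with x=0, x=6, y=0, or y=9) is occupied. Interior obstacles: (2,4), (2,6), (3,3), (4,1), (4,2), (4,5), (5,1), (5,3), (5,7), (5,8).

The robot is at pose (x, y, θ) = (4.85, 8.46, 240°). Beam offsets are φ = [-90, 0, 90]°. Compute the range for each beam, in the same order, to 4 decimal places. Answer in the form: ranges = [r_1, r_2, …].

beam 1: φ=-90°, α=150°
  direction (-0.8660, 0.5000); cell (4,8); t to first gridline: x 0.9815, y 1.0800 (then +1.1547 / +2.0000)
    (3,8) via x @ 0.9815
    (3,9) via y @ 1.0800  # hit
  → r_1 = 1.0800
beam 2: φ=0°, α=240°
  direction (-0.5000, -0.8660); cell (4,8); t to first gridline: x 1.7000, y 0.5312 (then +2.0000 / +1.1547)
    (4,7) via y @ 0.5312
    (4,6) via y @ 1.6859
    (3,6) via x @ 1.7000
    (3,5) via y @ 2.8406
    (2,5) via x @ 3.7000
    (2,4) via y @ 3.9953  # hit
  → r_2 = 3.9953
beam 3: φ=90°, α=330°
  direction (0.8660, -0.5000); cell (4,8); t to first gridline: x 0.1732, y 0.9200 (then +1.1547 / +2.0000)
    (5,8) via x @ 0.1732  # hit
  → r_3 = 0.1732

ranges = [1.0800, 3.9953, 0.1732]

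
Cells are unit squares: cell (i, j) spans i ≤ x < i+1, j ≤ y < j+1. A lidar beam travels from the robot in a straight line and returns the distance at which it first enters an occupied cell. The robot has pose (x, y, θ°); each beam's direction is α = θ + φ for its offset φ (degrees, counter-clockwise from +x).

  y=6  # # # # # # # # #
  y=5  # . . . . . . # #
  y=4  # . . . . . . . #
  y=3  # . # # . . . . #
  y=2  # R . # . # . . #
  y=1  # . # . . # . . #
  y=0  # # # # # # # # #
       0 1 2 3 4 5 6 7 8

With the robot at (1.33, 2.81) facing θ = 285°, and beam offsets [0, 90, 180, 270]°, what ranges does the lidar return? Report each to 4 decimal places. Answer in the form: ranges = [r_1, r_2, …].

beam 1: φ=0°, α=285°
  cosα=0.2588 sinα=-0.9659 | (1,2) | tMaxX 2.5887 tMaxY 0.8386 | tΔX 3.8637 tΔY 1.0353
    t=0.8386 [y] (1,1)
    t=1.8738 [y] (1,0) — stop
  → r_1 = 1.8738
beam 2: φ=90°, α=15°
  cosα=0.9659 sinα=0.2588 | (1,2) | tMaxX 0.6936 tMaxY 0.7341 | tΔX 1.0353 tΔY 3.8637
    t=0.6936 [x] (2,2)
    t=0.7341 [y] (2,3) — stop
  → r_2 = 0.7341
beam 3: φ=180°, α=105°
  cosα=-0.2588 sinα=0.9659 | (1,2) | tMaxX 1.2750 tMaxY 0.1967 | tΔX 3.8637 tΔY 1.0353
    t=0.1967 [y] (1,3)
    t=1.2320 [y] (1,4)
    t=1.2750 [x] (0,4) — stop
  → r_3 = 1.2750
beam 4: φ=270°, α=195°
  cosα=-0.9659 sinα=-0.2588 | (1,2) | tMaxX 0.3416 tMaxY 3.1296 | tΔX 1.0353 tΔY 3.8637
    t=0.3416 [x] (0,2) — stop
  → r_4 = 0.3416

ranges = [1.8738, 0.7341, 1.2750, 0.3416]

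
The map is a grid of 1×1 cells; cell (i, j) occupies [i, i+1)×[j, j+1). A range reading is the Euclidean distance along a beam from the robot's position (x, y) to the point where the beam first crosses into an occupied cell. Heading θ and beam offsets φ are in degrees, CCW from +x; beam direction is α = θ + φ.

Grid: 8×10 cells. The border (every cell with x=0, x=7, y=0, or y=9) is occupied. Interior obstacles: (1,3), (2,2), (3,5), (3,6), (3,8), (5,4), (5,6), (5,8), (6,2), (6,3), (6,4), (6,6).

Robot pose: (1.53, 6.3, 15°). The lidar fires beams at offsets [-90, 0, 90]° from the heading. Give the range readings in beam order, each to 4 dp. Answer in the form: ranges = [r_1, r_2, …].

ranges = [3.4164, 1.5219, 2.0478]

beam 1: φ=-90°, α=285°
  dir = (cos 285°, sin 285°) = (0.2588, -0.9659); from cell (1,6)
  next x-line at t=1.8159, next y-line at t=0.3106; Δt_x=3.8637, Δt_y=1.0353
    y: enter (1,5) at t=0.3106
    y: enter (1,4) at t=1.3459
    x: enter (2,4) at t=1.8159
    y: enter (2,3) at t=2.3811
    y: enter (2,2) at t=3.4164 ← occupied
  → r_1 = 3.4164
beam 2: φ=0°, α=15°
  dir = (cos 15°, sin 15°) = (0.9659, 0.2588); from cell (1,6)
  next x-line at t=0.4866, next y-line at t=2.7046; Δt_x=1.0353, Δt_y=3.8637
    x: enter (2,6) at t=0.4866
    x: enter (3,6) at t=1.5219 ← occupied
  → r_2 = 1.5219
beam 3: φ=90°, α=105°
  dir = (cos 105°, sin 105°) = (-0.2588, 0.9659); from cell (1,6)
  next x-line at t=2.0478, next y-line at t=0.7247; Δt_x=3.8637, Δt_y=1.0353
    y: enter (1,7) at t=0.7247
    y: enter (1,8) at t=1.7600
    x: enter (0,8) at t=2.0478 ← occupied
  → r_3 = 2.0478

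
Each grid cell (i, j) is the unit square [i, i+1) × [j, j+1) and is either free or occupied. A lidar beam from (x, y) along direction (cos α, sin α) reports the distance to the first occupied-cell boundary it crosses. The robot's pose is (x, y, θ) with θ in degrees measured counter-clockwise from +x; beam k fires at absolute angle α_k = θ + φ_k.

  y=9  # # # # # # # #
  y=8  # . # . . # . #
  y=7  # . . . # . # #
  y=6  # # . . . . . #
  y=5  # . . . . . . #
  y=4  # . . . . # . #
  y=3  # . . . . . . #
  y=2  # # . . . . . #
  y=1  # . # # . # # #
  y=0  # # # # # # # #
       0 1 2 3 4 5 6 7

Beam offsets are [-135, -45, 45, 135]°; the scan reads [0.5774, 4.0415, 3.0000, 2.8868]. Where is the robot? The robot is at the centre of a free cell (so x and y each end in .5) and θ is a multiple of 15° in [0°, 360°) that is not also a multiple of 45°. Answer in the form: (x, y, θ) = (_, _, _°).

(x, y, θ) = (4.5, 4.5, 165°)

Candidates: 37 free-cell centres × 16 headings = 592 poses. Raycast each; keep the one whose scan matches to 4 dp.
  (6.5, 8.5, 120°): beam 1 = 0.5176 ≠ 0.5774 ✗
  (4.5, 3.5, 240°): beam 1 = 5.6940 ≠ 0.5774 ✗
  (4.5, 6.5, 300°): beam 1 = 3.6235 ≠ 0.5774 ✗
  (2.5, 5.5, 15°): beam 1 = 2.8868 ≠ 0.5774 ✗
  …
  (4.5, 4.5, 165°): r_1=0.5774, r_2=4.0415, r_3=3.0000, r_4=2.8868 — all match ✓
Unique over the lattice → pose = (4.5, 4.5, 165°).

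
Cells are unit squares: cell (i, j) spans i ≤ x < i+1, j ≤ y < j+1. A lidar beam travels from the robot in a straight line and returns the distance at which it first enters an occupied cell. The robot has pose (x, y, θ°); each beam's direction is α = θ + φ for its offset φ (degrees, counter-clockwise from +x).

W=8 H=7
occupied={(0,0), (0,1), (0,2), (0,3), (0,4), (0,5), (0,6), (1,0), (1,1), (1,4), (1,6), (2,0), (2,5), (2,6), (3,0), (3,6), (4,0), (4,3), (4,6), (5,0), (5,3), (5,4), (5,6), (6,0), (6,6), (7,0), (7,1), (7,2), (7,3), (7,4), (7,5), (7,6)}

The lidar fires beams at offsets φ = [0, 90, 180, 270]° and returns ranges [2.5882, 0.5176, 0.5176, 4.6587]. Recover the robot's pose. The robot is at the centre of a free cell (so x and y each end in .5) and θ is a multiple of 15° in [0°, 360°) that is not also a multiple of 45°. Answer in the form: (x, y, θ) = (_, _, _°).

(x, y, θ) = (2.5, 1.5, 105°)

Candidates: 24 free-cell centres × 16 headings = 384 poses. Raycast each; keep the one whose scan matches to 4 dp.
  (3.5, 3.5, 165°): beam 1 = 1.9319 ≠ 2.5882 ✗
  (4.5, 4.5, 255°): beam 1 = 0.5176 ≠ 2.5882 ✗
  (6.5, 2.5, 165°): beam 1 = 1.9319 ≠ 2.5882 ✗
  (2.5, 3.5, 150°): beam 1 = 1.0000 ≠ 2.5882 ✗
  (3.5, 5.5, 120°): beam 1 = 0.5774 ≠ 2.5882 ✗
  …
  (2.5, 1.5, 105°): r_1=2.5882, r_2=0.5176, r_3=0.5176, r_4=4.6587 — all match ✓
Unique over the lattice → pose = (2.5, 1.5, 105°).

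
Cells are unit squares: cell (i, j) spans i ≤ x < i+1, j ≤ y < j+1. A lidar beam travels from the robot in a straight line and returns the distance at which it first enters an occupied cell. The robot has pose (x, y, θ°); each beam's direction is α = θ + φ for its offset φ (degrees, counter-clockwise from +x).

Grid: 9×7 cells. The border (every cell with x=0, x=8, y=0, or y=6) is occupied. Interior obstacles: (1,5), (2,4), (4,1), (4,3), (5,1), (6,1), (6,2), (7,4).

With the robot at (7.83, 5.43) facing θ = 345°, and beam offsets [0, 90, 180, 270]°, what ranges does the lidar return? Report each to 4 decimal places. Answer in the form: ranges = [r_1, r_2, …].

ranges = [0.1760, 0.5901, 2.2023, 0.4452]

beam 1: φ=0°, α=345°
  cosα=0.9659 sinα=-0.2588 | (7,5) | tMaxX 0.1760 tMaxY 1.6614 | tΔX 1.0353 tΔY 3.8637
    t=0.1760 [x] (8,5) — stop
  → r_1 = 0.1760
beam 2: φ=90°, α=75°
  cosα=0.2588 sinα=0.9659 | (7,5) | tMaxX 0.6568 tMaxY 0.5901 | tΔX 3.8637 tΔY 1.0353
    t=0.5901 [y] (7,6) — stop
  → r_2 = 0.5901
beam 3: φ=180°, α=165°
  cosα=-0.9659 sinα=0.2588 | (7,5) | tMaxX 0.8593 tMaxY 2.2023 | tΔX 1.0353 tΔY 3.8637
    t=0.8593 [x] (6,5)
    t=1.8946 [x] (5,5)
    t=2.2023 [y] (5,6) — stop
  → r_3 = 2.2023
beam 4: φ=270°, α=255°
  cosα=-0.2588 sinα=-0.9659 | (7,5) | tMaxX 3.2069 tMaxY 0.4452 | tΔX 3.8637 tΔY 1.0353
    t=0.4452 [y] (7,4) — stop
  → r_4 = 0.4452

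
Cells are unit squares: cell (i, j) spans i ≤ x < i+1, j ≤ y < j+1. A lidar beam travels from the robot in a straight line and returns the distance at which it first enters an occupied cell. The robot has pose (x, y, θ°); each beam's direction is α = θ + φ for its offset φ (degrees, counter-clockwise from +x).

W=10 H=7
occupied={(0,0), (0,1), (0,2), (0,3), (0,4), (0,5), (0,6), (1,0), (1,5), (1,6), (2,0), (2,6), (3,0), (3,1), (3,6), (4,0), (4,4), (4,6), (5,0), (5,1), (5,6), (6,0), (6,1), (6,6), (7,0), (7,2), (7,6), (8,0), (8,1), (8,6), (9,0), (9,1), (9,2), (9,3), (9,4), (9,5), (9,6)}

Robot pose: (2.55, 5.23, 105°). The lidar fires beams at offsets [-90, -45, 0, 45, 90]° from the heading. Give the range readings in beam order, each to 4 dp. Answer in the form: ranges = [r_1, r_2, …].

ranges = [2.9751, 0.8891, 0.7972, 0.6351, 0.5694]

beam 1: φ=-90°, α=15°
  dir = (cos 15°, sin 15°) = (0.9659, 0.2588); from cell (2,5)
  next x-line at t=0.4659, next y-line at t=2.9751; Δt_x=1.0353, Δt_y=3.8637
    x: enter (3,5) at t=0.4659
    x: enter (4,5) at t=1.5012
    x: enter (5,5) at t=2.5364
    y: enter (5,6) at t=2.9751 ← occupied
  → r_1 = 2.9751
beam 2: φ=-45°, α=60°
  dir = (cos 60°, sin 60°) = (0.5000, 0.8660); from cell (2,5)
  next x-line at t=0.9000, next y-line at t=0.8891; Δt_x=2.0000, Δt_y=1.1547
    y: enter (2,6) at t=0.8891 ← occupied
  → r_2 = 0.8891
beam 3: φ=0°, α=105°
  dir = (cos 105°, sin 105°) = (-0.2588, 0.9659); from cell (2,5)
  next x-line at t=2.1250, next y-line at t=0.7972; Δt_x=3.8637, Δt_y=1.0353
    y: enter (2,6) at t=0.7972 ← occupied
  → r_3 = 0.7972
beam 4: φ=45°, α=150°
  dir = (cos 150°, sin 150°) = (-0.8660, 0.5000); from cell (2,5)
  next x-line at t=0.6351, next y-line at t=1.5400; Δt_x=1.1547, Δt_y=2.0000
    x: enter (1,5) at t=0.6351 ← occupied
  → r_4 = 0.6351
beam 5: φ=90°, α=195°
  dir = (cos 195°, sin 195°) = (-0.9659, -0.2588); from cell (2,5)
  next x-line at t=0.5694, next y-line at t=0.8887; Δt_x=1.0353, Δt_y=3.8637
    x: enter (1,5) at t=0.5694 ← occupied
  → r_5 = 0.5694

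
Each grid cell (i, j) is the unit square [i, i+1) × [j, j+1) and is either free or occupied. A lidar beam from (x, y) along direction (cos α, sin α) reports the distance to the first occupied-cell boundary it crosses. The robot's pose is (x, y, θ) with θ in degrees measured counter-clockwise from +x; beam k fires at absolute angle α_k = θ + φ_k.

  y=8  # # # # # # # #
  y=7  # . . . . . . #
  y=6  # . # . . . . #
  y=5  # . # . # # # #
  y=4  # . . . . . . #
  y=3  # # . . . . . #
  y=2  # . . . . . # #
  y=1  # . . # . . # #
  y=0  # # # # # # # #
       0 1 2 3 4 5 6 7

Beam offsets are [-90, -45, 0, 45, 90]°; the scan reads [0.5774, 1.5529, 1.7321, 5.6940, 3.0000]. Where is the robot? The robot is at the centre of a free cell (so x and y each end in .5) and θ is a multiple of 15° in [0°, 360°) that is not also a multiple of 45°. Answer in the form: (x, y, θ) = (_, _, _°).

The pose lattice has 33·16 = 528 candidates. Test each by forward raycasting.
  (2.5, 3.5, 75°): beam 1 = 3.6235 ≠ 0.5774 ✗
  (2.5, 2.5, 345°): beam 1 = 1.5529 ≠ 0.5774 ✗
  (2.5, 4.5, 285°): beam 1 = 1.5529 ≠ 0.5774 ✗
  (3.5, 2.5, 195°): beam 1 = 2.5882 ≠ 0.5774 ✗
  (5.5, 6.5, 60°): beam 1 = 1.0000 ≠ 0.5774 ✗
  …
  (6.5, 3.5, 120°): r_1=0.5774, r_2=1.5529, r_3=1.7321, r_4=5.6940, r_5=3.0000 — all match ✓
Unique over the lattice → pose = (6.5, 3.5, 120°).

(x, y, θ) = (6.5, 3.5, 120°)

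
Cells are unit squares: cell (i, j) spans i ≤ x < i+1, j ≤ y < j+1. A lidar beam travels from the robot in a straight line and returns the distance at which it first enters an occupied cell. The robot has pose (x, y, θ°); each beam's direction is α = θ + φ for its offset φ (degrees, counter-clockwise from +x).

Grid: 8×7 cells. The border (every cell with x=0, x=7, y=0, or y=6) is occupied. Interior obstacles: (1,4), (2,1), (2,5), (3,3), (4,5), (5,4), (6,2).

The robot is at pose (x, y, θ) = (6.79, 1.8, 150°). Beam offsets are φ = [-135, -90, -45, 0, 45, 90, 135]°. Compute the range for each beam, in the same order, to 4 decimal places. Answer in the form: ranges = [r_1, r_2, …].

beam 1: φ=-135°, α=15°
  d=(0.9659,0.2588)  start (6,1)  tX=0.2174 tY=0.7727  stride 1/|dx|=1.0353 1/|dy|=3.8637
    cross x-line → (7,1), t=0.2174 (wall)
  → r_1 = 0.2174
beam 2: φ=-90°, α=60°
  d=(0.5000,0.8660)  start (6,1)  tX=0.4200 tY=0.2309  stride 1/|dx|=2.0000 1/|dy|=1.1547
    cross y-line → (6,2), t=0.2309 (wall)
  → r_2 = 0.2309
beam 3: φ=-45°, α=105°
  d=(-0.2588,0.9659)  start (6,1)  tX=3.0523 tY=0.2071  stride 1/|dx|=3.8637 1/|dy|=1.0353
    cross y-line → (6,2), t=0.2071 (wall)
  → r_3 = 0.2071
beam 4: φ=0°, α=150°
  d=(-0.8660,0.5000)  start (6,1)  tX=0.9122 tY=0.4000  stride 1/|dx|=1.1547 1/|dy|=2.0000
    cross y-line → (6,2), t=0.4000 (wall)
  → r_4 = 0.4000
beam 5: φ=45°, α=195°
  d=(-0.9659,-0.2588)  start (6,1)  tX=0.8179 tY=3.0910  stride 1/|dx|=1.0353 1/|dy|=3.8637
    cross x-line → (5,1), t=0.8179
    cross x-line → (4,1), t=1.8531
    cross x-line → (3,1), t=2.8884
    cross y-line → (3,0), t=3.0910 (wall)
  → r_5 = 3.0910
beam 6: φ=90°, α=240°
  d=(-0.5000,-0.8660)  start (6,1)  tX=1.5800 tY=0.9238  stride 1/|dx|=2.0000 1/|dy|=1.1547
    cross y-line → (6,0), t=0.9238 (wall)
  → r_6 = 0.9238
beam 7: φ=135°, α=285°
  d=(0.2588,-0.9659)  start (6,1)  tX=0.8114 tY=0.8282  stride 1/|dx|=3.8637 1/|dy|=1.0353
    cross x-line → (7,1), t=0.8114 (wall)
  → r_7 = 0.8114

ranges = [0.2174, 0.2309, 0.2071, 0.4000, 3.0910, 0.9238, 0.8114]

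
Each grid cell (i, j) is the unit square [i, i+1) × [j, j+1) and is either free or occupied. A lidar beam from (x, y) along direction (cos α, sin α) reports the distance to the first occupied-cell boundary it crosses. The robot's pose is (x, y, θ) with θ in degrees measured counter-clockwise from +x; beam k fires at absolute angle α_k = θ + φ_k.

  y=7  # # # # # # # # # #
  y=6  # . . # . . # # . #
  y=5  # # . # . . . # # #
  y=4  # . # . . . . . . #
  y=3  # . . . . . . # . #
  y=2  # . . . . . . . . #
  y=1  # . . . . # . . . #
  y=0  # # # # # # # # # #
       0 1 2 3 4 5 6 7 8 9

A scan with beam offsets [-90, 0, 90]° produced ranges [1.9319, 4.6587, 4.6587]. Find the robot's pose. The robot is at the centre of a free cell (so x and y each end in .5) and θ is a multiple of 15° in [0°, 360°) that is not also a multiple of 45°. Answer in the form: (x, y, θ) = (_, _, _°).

(x, y, θ) = (5.5, 2.5, 105°)

The pose lattice has 38·16 = 608 candidates. Test each by forward raycasting.
  (8.5, 4.5, 15°): beam 2 = 0.5176 ≠ 4.6587 ✗
  (1.5, 6.5, 345°): beam 1 = 0.5176 ≠ 1.9319 ✗
  (4.5, 5.5, 30°): beam 1 = 5.1962 ≠ 1.9319 ✗
  …
  (5.5, 2.5, 105°): r_1=1.9319, r_2=4.6587, r_3=4.6587 — all match ✓
Only this pose fits every beam.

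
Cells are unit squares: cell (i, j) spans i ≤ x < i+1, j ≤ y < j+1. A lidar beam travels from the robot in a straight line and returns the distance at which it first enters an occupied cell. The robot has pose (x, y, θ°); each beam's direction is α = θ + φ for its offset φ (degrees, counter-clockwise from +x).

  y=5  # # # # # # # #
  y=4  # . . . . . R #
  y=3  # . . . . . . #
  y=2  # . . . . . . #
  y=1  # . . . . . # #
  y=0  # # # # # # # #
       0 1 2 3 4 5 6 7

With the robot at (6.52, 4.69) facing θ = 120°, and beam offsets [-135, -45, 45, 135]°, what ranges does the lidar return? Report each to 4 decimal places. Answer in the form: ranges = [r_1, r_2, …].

beam 1: φ=-135°, α=345°
  cosα=0.9659 sinα=-0.2588 | (6,4) | tMaxX 0.4969 tMaxY 2.6660 | tΔX 1.0353 tΔY 3.8637
    t=0.4969 [x] (7,4) — stop
  → r_1 = 0.4969
beam 2: φ=-45°, α=75°
  cosα=0.2588 sinα=0.9659 | (6,4) | tMaxX 1.8546 tMaxY 0.3209 | tΔX 3.8637 tΔY 1.0353
    t=0.3209 [y] (6,5) — stop
  → r_2 = 0.3209
beam 3: φ=45°, α=165°
  cosα=-0.9659 sinα=0.2588 | (6,4) | tMaxX 0.5383 tMaxY 1.1977 | tΔX 1.0353 tΔY 3.8637
    t=0.5383 [x] (5,4)
    t=1.1977 [y] (5,5) — stop
  → r_3 = 1.1977
beam 4: φ=135°, α=255°
  cosα=-0.2588 sinα=-0.9659 | (6,4) | tMaxX 2.0091 tMaxY 0.7143 | tΔX 3.8637 tΔY 1.0353
    t=0.7143 [y] (6,3)
    t=1.7496 [y] (6,2)
    t=2.0091 [x] (5,2)
    t=2.7849 [y] (5,1)
    t=3.8202 [y] (5,0) — stop
  → r_4 = 3.8202

ranges = [0.4969, 0.3209, 1.1977, 3.8202]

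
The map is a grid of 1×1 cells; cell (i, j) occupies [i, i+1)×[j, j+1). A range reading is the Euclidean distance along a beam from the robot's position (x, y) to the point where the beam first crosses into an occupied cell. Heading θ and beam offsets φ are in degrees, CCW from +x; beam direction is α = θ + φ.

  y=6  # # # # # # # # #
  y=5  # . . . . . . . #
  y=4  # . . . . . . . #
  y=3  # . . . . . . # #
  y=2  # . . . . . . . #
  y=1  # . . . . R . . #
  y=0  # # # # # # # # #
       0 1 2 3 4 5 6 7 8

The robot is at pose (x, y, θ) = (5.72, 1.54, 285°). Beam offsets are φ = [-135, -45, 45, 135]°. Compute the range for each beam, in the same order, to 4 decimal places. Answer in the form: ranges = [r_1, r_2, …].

beam 1: φ=-135°, α=150°
  direction (-0.8660, 0.5000); cell (5,1); t to first gridline: x 0.8314, y 0.9200 (then +1.1547 / +2.0000)
    (4,1) via x @ 0.8314
    (4,2) via y @ 0.9200
    (3,2) via x @ 1.9861
    (3,3) via y @ 2.9200
    (2,3) via x @ 3.1408
    (1,3) via x @ 4.2955
    (1,4) via y @ 4.9200
    (0,4) via x @ 5.4502  # hit
  → r_1 = 5.4502
beam 2: φ=-45°, α=240°
  direction (-0.5000, -0.8660); cell (5,1); t to first gridline: x 1.4400, y 0.6235 (then +2.0000 / +1.1547)
    (5,0) via y @ 0.6235  # hit
  → r_2 = 0.6235
beam 3: φ=45°, α=330°
  direction (0.8660, -0.5000); cell (5,1); t to first gridline: x 0.3233, y 1.0800 (then +1.1547 / +2.0000)
    (6,1) via x @ 0.3233
    (6,0) via y @ 1.0800  # hit
  → r_3 = 1.0800
beam 4: φ=135°, α=60°
  direction (0.5000, 0.8660); cell (5,1); t to first gridline: x 0.5600, y 0.5312 (then +2.0000 / +1.1547)
    (5,2) via y @ 0.5312
    (6,2) via x @ 0.5600
    (6,3) via y @ 1.6859
    (7,3) via x @ 2.5600  # hit
  → r_4 = 2.5600

ranges = [5.4502, 0.6235, 1.0800, 2.5600]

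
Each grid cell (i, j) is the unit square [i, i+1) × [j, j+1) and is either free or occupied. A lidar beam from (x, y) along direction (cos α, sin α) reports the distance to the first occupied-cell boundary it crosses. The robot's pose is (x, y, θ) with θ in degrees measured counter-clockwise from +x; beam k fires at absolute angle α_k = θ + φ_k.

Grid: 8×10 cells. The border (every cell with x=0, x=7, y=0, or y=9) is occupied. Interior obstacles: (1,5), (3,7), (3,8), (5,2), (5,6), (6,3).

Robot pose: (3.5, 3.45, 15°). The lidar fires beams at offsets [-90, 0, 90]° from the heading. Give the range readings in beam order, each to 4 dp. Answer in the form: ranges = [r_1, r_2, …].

ranges = [2.5364, 3.6235, 5.7458]

beam 1: φ=-90°, α=285°
  dir = (cos 285°, sin 285°) = (0.2588, -0.9659); from cell (3,3)
  next x-line at t=1.9319, next y-line at t=0.4659; Δt_x=3.8637, Δt_y=1.0353
    y: enter (3,2) at t=0.4659
    y: enter (3,1) at t=1.5012
    x: enter (4,1) at t=1.9319
    y: enter (4,0) at t=2.5364 ← occupied
  → r_1 = 2.5364
beam 2: φ=0°, α=15°
  dir = (cos 15°, sin 15°) = (0.9659, 0.2588); from cell (3,3)
  next x-line at t=0.5176, next y-line at t=2.1250; Δt_x=1.0353, Δt_y=3.8637
    x: enter (4,3) at t=0.5176
    x: enter (5,3) at t=1.5529
    y: enter (5,4) at t=2.1250
    x: enter (6,4) at t=2.5882
    x: enter (7,4) at t=3.6235 ← occupied
  → r_2 = 3.6235
beam 3: φ=90°, α=105°
  dir = (cos 105°, sin 105°) = (-0.2588, 0.9659); from cell (3,3)
  next x-line at t=1.9319, next y-line at t=0.5694; Δt_x=3.8637, Δt_y=1.0353
    y: enter (3,4) at t=0.5694
    y: enter (3,5) at t=1.6047
    x: enter (2,5) at t=1.9319
    y: enter (2,6) at t=2.6400
    y: enter (2,7) at t=3.6752
    y: enter (2,8) at t=4.7105
    y: enter (2,9) at t=5.7458 ← occupied
  → r_3 = 5.7458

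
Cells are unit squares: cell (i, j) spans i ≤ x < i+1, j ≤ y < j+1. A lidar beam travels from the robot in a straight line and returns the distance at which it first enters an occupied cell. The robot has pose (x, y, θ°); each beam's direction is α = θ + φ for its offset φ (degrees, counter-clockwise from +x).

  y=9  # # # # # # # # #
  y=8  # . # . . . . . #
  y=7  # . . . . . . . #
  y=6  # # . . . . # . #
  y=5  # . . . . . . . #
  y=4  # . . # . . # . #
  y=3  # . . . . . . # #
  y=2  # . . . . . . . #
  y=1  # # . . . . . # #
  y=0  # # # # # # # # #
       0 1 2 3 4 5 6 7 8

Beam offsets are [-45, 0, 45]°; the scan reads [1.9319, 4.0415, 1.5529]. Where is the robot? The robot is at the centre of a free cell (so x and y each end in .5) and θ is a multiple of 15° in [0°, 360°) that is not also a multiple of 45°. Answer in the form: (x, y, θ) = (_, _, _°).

Enumerate (i+0.5, j+0.5, θ) over the 48 free cells and 16 admissible headings. For each, cast all 3 beams and compare to the given ranges.
  (4.5, 6.5, 330°): beam 1 = 5.6940 ≠ 1.9319 ✗
  (3.5, 7.5, 240°): beam 2 = 5.0000 ≠ 4.0415 ✗
  (3.5, 1.5, 60°): beam 1 = 4.6587 ≠ 1.9319 ✗
  …
  (1.5, 4.5, 300°): r_1=1.9319, r_2=4.0415, r_3=1.5529 — all match ✓
Only this pose fits every beam.

(x, y, θ) = (1.5, 4.5, 300°)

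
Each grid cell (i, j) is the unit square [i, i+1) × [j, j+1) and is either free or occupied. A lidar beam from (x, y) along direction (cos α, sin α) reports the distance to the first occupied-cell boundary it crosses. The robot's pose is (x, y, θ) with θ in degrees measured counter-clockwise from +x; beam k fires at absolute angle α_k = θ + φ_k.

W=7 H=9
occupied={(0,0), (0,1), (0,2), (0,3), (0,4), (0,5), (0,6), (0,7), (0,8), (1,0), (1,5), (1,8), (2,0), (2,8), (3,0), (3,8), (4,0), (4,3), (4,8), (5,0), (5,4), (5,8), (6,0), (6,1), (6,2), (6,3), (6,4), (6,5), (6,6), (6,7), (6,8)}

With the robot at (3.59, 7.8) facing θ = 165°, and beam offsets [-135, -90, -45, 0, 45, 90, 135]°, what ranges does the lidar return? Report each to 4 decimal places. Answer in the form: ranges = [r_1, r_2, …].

beam 1: φ=-135°, α=30°
  dir = (cos 30°, sin 30°) = (0.8660, 0.5000); from cell (3,7)
  next x-line at t=0.4734, next y-line at t=0.4000; Δt_x=1.1547, Δt_y=2.0000
    y: enter (3,8) at t=0.4000 ← occupied
  → r_1 = 0.4000
beam 2: φ=-90°, α=75°
  dir = (cos 75°, sin 75°) = (0.2588, 0.9659); from cell (3,7)
  next x-line at t=1.5841, next y-line at t=0.2071; Δt_x=3.8637, Δt_y=1.0353
    y: enter (3,8) at t=0.2071 ← occupied
  → r_2 = 0.2071
beam 3: φ=-45°, α=120°
  dir = (cos 120°, sin 120°) = (-0.5000, 0.8660); from cell (3,7)
  next x-line at t=1.1800, next y-line at t=0.2309; Δt_x=2.0000, Δt_y=1.1547
    y: enter (3,8) at t=0.2309 ← occupied
  → r_3 = 0.2309
beam 4: φ=0°, α=165°
  dir = (cos 165°, sin 165°) = (-0.9659, 0.2588); from cell (3,7)
  next x-line at t=0.6108, next y-line at t=0.7727; Δt_x=1.0353, Δt_y=3.8637
    x: enter (2,7) at t=0.6108
    y: enter (2,8) at t=0.7727 ← occupied
  → r_4 = 0.7727
beam 5: φ=45°, α=210°
  dir = (cos 210°, sin 210°) = (-0.8660, -0.5000); from cell (3,7)
  next x-line at t=0.6813, next y-line at t=1.6000; Δt_x=1.1547, Δt_y=2.0000
    x: enter (2,7) at t=0.6813
    y: enter (2,6) at t=1.6000
    x: enter (1,6) at t=1.8360
    x: enter (0,6) at t=2.9907 ← occupied
  → r_5 = 2.9907
beam 6: φ=90°, α=255°
  dir = (cos 255°, sin 255°) = (-0.2588, -0.9659); from cell (3,7)
  next x-line at t=2.2796, next y-line at t=0.8282; Δt_x=3.8637, Δt_y=1.0353
    y: enter (3,6) at t=0.8282
    y: enter (3,5) at t=1.8635
    x: enter (2,5) at t=2.2796
    y: enter (2,4) at t=2.8988
    y: enter (2,3) at t=3.9340
    y: enter (2,2) at t=4.9693
    y: enter (2,1) at t=6.0046
    x: enter (1,1) at t=6.1433
    y: enter (1,0) at t=7.0399 ← occupied
  → r_6 = 7.0399
beam 7: φ=135°, α=300°
  dir = (cos 300°, sin 300°) = (0.5000, -0.8660); from cell (3,7)
  next x-line at t=0.8200, next y-line at t=0.9238; Δt_x=2.0000, Δt_y=1.1547
    x: enter (4,7) at t=0.8200
    y: enter (4,6) at t=0.9238
    y: enter (4,5) at t=2.0785
    x: enter (5,5) at t=2.8200
    y: enter (5,4) at t=3.2332 ← occupied
  → r_7 = 3.2332

ranges = [0.4000, 0.2071, 0.2309, 0.7727, 2.9907, 7.0399, 3.2332]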